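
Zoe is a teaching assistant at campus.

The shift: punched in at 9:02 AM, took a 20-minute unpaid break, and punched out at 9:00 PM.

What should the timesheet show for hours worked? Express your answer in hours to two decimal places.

The shift: 9:02 AM–9:00 PM = 11 h 58 min; less 20 min break → 11 h 38 min

11.63 hours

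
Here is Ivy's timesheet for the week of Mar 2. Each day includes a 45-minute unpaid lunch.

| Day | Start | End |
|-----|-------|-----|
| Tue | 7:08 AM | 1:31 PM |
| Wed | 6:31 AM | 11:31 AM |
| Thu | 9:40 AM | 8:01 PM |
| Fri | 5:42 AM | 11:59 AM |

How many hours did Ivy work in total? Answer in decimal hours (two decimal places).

Tue: 7:08 AM–1:31 PM = 6 h 23 min; less 45 min break → 5 h 38 min
Wed: 6:31 AM–11:31 AM = 5 h 0 min; less 45 min break → 4 h 15 min
Thu: 9:40 AM–8:01 PM = 10 h 21 min; less 45 min break → 9 h 36 min
Fri: 5:42 AM–11:59 AM = 6 h 17 min; less 45 min break → 5 h 32 min
Total: 5 h 38 min + 4 h 15 min + 9 h 36 min + 5 h 32 min = 25 h 1 min.

25.02 hours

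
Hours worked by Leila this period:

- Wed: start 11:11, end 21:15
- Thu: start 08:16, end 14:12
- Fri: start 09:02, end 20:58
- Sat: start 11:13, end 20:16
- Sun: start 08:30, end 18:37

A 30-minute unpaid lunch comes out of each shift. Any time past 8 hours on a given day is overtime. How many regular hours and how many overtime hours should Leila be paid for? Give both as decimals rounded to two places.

Wed: 11:11–21:15 = 10 h 4 min; less 30 min break → 9 h 34 min
Thu: 08:16–14:12 = 5 h 56 min; less 30 min break → 5 h 26 min
Fri: 09:02–20:58 = 11 h 56 min; less 30 min break → 11 h 26 min
Sat: 11:13–20:16 = 9 h 3 min; less 30 min break → 8 h 33 min
Sun: 08:30–18:37 = 10 h 7 min; less 30 min break → 9 h 37 min
Wed reg 8 h 0 min / OT 1 h 34 min; Thu reg 5 h 26 min / OT 0 h 0 min; Fri reg 8 h 0 min / OT 3 h 26 min; Sat reg 8 h 0 min / OT 0 h 33 min; Sun reg 8 h 0 min / OT 1 h 37 min.
Totals: regular 37 h 26 min, overtime 7 h 10 min.

Regular 37.43 hours, overtime 7.17 hours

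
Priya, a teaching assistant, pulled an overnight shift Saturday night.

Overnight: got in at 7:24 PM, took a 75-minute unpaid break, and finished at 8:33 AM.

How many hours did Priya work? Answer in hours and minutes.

Overnight: 7:24 PM → midnight = 4 h 36 min; midnight → 8:33 AM = 8 h 33 min; span 13 h 9 min; less 75 min break → 11 h 54 min

11 h 54 min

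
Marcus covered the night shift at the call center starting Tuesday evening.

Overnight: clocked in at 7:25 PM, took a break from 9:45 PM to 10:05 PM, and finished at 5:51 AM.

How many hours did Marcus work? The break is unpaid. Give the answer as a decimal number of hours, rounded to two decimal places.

10.10 hours

Overnight: 7:25 PM → midnight = 4 h 35 min; midnight → 5:51 AM = 5 h 51 min; span 10 h 26 min; less 20 min break → 10 h 6 min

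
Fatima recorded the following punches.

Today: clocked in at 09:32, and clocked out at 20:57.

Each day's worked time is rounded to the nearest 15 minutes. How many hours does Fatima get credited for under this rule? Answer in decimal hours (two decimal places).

Today: 09:32–20:57 = 11 h 25 min → rounds to 11 h 30 min

11.50 hours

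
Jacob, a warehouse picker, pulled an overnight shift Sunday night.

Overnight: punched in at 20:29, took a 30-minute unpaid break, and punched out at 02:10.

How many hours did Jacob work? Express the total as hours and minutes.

5 h 11 min

Overnight: 20:29 → midnight = 3 h 31 min; midnight → 02:10 = 2 h 10 min; span 5 h 41 min; less 30 min break → 5 h 11 min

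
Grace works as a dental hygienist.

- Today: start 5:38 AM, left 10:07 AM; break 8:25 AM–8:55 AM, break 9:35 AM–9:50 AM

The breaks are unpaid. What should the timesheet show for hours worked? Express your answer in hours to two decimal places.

Today: 5:38 AM–10:07 AM = 4 h 29 min; less 45 min break → 3 h 44 min

3.73 hours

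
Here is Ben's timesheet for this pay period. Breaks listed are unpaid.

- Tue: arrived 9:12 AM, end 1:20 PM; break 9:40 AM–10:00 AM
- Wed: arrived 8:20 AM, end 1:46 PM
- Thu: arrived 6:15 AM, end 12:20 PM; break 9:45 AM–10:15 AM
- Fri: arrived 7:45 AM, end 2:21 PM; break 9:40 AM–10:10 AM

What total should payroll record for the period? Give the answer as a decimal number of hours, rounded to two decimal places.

20.92 hours

Tue: 9:12 AM–1:20 PM = 4 h 8 min; less 20 min break → 3 h 48 min
Wed: 8:20 AM–1:46 PM = 5 h 26 min
Thu: 6:15 AM–12:20 PM = 6 h 5 min; less 30 min break → 5 h 35 min
Fri: 7:45 AM–2:21 PM = 6 h 36 min; less 30 min break → 6 h 6 min
Total: 3 h 48 min + 5 h 26 min + 5 h 35 min + 6 h 6 min = 20 h 55 min.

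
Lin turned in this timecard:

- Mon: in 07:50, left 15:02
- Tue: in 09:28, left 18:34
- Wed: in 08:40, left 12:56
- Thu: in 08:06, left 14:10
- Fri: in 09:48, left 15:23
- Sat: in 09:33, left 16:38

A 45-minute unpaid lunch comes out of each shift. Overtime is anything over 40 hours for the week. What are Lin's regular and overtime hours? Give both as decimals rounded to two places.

Mon: 07:50–15:02 = 7 h 12 min; less 45 min break → 6 h 27 min
Tue: 09:28–18:34 = 9 h 6 min; less 45 min break → 8 h 21 min
Wed: 08:40–12:56 = 4 h 16 min; less 45 min break → 3 h 31 min
Thu: 08:06–14:10 = 6 h 4 min; less 45 min break → 5 h 19 min
Fri: 09:48–15:23 = 5 h 35 min; less 45 min break → 4 h 50 min
Sat: 09:33–16:38 = 7 h 5 min; less 45 min break → 6 h 20 min
Total worked: 34 h 48 min = 34.80 h.
Threshold 40 h → overtime 0 h 0 min, regular 34 h 48 min.

Regular 34.80 hours, overtime 0.00 hours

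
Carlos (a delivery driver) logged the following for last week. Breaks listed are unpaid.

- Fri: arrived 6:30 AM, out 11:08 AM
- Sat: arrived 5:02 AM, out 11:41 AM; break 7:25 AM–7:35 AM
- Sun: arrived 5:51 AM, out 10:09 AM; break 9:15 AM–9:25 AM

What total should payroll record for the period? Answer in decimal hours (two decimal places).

Fri: 6:30 AM–11:08 AM = 4 h 38 min
Sat: 5:02 AM–11:41 AM = 6 h 39 min; less 10 min break → 6 h 29 min
Sun: 5:51 AM–10:09 AM = 4 h 18 min; less 10 min break → 4 h 8 min
Total: 4 h 38 min + 6 h 29 min + 4 h 8 min = 15 h 15 min.

15.25 hours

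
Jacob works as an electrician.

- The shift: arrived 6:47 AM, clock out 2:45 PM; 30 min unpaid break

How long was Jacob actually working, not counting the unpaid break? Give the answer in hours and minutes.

7 h 28 min

The shift: 6:47 AM–2:45 PM = 7 h 58 min; less 30 min break → 7 h 28 min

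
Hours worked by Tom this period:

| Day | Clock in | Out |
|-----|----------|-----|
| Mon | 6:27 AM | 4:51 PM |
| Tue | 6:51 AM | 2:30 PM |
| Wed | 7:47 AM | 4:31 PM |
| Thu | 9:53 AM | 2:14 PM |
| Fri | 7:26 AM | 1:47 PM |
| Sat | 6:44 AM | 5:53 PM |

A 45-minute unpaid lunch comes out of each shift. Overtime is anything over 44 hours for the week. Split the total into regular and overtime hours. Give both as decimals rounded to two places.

Regular 44.00 hours, overtime 0.13 hours

Mon: 6:27 AM–4:51 PM = 10 h 24 min; less 45 min break → 9 h 39 min
Tue: 6:51 AM–2:30 PM = 7 h 39 min; less 45 min break → 6 h 54 min
Wed: 7:47 AM–4:31 PM = 8 h 44 min; less 45 min break → 7 h 59 min
Thu: 9:53 AM–2:14 PM = 4 h 21 min; less 45 min break → 3 h 36 min
Fri: 7:26 AM–1:47 PM = 6 h 21 min; less 45 min break → 5 h 36 min
Sat: 6:44 AM–5:53 PM = 11 h 9 min; less 45 min break → 10 h 24 min
Total worked: 44 h 8 min = 44.13 h.
Threshold 44 h → overtime 0 h 8 min, regular 44 h 0 min.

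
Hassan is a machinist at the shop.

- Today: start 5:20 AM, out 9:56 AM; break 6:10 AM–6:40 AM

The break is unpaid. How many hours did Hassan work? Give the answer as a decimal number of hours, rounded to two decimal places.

4.10 hours

Today: 5:20 AM–9:56 AM = 4 h 36 min; less 30 min break → 4 h 6 min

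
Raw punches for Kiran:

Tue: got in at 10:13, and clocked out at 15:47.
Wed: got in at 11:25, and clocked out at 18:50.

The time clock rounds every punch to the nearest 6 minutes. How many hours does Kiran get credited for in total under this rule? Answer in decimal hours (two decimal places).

Tue: in 10:13→10:12, out 15:47→15:48; 5 h 36 min
Wed: in 11:25→11:24, out 18:50→18:48; 7 h 24 min
Total credited: 13 h 0 min.

13.00 hours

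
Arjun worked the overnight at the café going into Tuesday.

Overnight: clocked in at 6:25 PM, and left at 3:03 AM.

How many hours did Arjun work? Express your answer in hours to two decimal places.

8.63 hours

Overnight: 6:25 PM → midnight = 5 h 35 min; midnight → 3:03 AM = 3 h 3 min; span 8 h 38 min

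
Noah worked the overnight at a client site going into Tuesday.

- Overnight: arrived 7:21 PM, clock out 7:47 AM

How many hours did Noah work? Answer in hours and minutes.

12 h 26 min

Overnight: 7:21 PM → midnight = 4 h 39 min; midnight → 7:47 AM = 7 h 47 min; span 12 h 26 min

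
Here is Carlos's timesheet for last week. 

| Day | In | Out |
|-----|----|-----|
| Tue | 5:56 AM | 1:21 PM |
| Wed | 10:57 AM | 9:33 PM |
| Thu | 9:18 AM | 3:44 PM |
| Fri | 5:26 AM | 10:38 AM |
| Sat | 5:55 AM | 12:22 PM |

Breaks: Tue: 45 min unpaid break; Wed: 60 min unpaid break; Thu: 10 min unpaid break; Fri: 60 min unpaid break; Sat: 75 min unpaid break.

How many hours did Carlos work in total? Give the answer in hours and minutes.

31 h 56 min

Tue: 5:56 AM–1:21 PM = 7 h 25 min; less 45 min break → 6 h 40 min
Wed: 10:57 AM–9:33 PM = 10 h 36 min; less 60 min break → 9 h 36 min
Thu: 9:18 AM–3:44 PM = 6 h 26 min; less 10 min break → 6 h 16 min
Fri: 5:26 AM–10:38 AM = 5 h 12 min; less 60 min break → 4 h 12 min
Sat: 5:55 AM–12:22 PM = 6 h 27 min; less 75 min break → 5 h 12 min
Total: 6 h 40 min + 9 h 36 min + 6 h 16 min + 4 h 12 min + 5 h 12 min = 31 h 56 min.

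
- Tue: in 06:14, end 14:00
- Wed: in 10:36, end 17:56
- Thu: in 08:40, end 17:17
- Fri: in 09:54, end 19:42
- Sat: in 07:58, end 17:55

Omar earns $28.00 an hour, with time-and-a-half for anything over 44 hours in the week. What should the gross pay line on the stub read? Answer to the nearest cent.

$1217.07

Tue: 06:14–14:00 = 7 h 46 min
Wed: 10:36–17:56 = 7 h 20 min
Thu: 08:40–17:17 = 8 h 37 min
Fri: 09:54–19:42 = 9 h 48 min
Sat: 07:58–17:55 = 9 h 57 min
Total worked: 43 h 28 min = 2608 min.
Regular 43 h 28 min = 2608 min at $28.00/h; overtime 0 h 0 min = 0 min at $42.00/h.
Pay = (2608 × $28.00 + 0 × $42.00) ÷ 60 = $1217.07.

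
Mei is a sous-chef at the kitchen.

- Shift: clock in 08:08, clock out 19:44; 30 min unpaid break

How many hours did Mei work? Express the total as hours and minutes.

Shift: 08:08–19:44 = 11 h 36 min; less 30 min break → 11 h 6 min

11 h 6 min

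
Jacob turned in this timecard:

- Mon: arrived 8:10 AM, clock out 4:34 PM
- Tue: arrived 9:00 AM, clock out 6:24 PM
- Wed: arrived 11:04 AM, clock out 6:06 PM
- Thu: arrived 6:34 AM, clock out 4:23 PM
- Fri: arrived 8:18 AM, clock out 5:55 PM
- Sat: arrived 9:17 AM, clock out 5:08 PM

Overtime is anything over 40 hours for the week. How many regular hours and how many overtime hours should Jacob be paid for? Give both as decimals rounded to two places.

Regular 40.00 hours, overtime 12.12 hours

Mon: 8:10 AM–4:34 PM = 8 h 24 min
Tue: 9:00 AM–6:24 PM = 9 h 24 min
Wed: 11:04 AM–6:06 PM = 7 h 2 min
Thu: 6:34 AM–4:23 PM = 9 h 49 min
Fri: 8:18 AM–5:55 PM = 9 h 37 min
Sat: 9:17 AM–5:08 PM = 7 h 51 min
Total worked: 52 h 7 min = 52.12 h.
Threshold 40 h → overtime 12 h 7 min, regular 40 h 0 min.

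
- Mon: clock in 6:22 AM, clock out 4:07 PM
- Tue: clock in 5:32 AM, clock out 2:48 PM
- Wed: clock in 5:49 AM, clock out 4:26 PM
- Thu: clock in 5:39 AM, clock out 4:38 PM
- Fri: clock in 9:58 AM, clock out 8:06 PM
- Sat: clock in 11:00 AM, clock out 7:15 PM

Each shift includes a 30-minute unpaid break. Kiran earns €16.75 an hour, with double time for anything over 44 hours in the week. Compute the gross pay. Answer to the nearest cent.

Mon: 6:22 AM–4:07 PM = 9 h 45 min; less 30 min break → 9 h 15 min
Tue: 5:32 AM–2:48 PM = 9 h 16 min; less 30 min break → 8 h 46 min
Wed: 5:49 AM–4:26 PM = 10 h 37 min; less 30 min break → 10 h 7 min
Thu: 5:39 AM–4:38 PM = 10 h 59 min; less 30 min break → 10 h 29 min
Fri: 9:58 AM–8:06 PM = 10 h 8 min; less 30 min break → 9 h 38 min
Sat: 11:00 AM–7:15 PM = 8 h 15 min; less 30 min break → 7 h 45 min
Total worked: 56 h 0 min = 3360 min.
Regular 44 h 0 min = 2640 min at €16.75/h; overtime 12 h 0 min = 720 min at €33.50/h.
Pay = (2640 × €16.75 + 720 × €33.50) ÷ 60 = €1139.00.

€1139.00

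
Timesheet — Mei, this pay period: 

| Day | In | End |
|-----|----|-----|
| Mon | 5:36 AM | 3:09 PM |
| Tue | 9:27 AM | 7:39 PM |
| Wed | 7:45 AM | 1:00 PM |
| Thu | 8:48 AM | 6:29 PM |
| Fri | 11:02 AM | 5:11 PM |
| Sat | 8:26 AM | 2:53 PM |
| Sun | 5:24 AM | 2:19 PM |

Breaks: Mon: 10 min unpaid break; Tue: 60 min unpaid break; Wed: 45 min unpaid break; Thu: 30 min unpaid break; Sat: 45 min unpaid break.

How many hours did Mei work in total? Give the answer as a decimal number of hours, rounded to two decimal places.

Mon: 5:36 AM–3:09 PM = 9 h 33 min; less 10 min break → 9 h 23 min
Tue: 9:27 AM–7:39 PM = 10 h 12 min; less 60 min break → 9 h 12 min
Wed: 7:45 AM–1:00 PM = 5 h 15 min; less 45 min break → 4 h 30 min
Thu: 8:48 AM–6:29 PM = 9 h 41 min; less 30 min break → 9 h 11 min
Fri: 11:02 AM–5:11 PM = 6 h 9 min
Sat: 8:26 AM–2:53 PM = 6 h 27 min; less 45 min break → 5 h 42 min
Sun: 5:24 AM–2:19 PM = 8 h 55 min
Total: 9 h 23 min + 9 h 12 min + 4 h 30 min + 9 h 11 min + 6 h 9 min + 5 h 42 min + 8 h 55 min = 53 h 2 min.

53.03 hours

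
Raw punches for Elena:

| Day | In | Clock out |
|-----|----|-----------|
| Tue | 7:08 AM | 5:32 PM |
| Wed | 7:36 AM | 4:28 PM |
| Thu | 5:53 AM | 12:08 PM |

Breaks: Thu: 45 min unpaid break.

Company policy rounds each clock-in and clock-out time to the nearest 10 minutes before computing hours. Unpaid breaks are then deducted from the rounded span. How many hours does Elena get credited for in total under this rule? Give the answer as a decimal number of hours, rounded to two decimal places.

24.75 hours

Tue: in 7:08 AM→7:10 AM, out 5:32 PM→5:30 PM; 10 h 20 min
Wed: in 7:36 AM→7:40 AM, out 4:28 PM→4:30 PM; 8 h 50 min
Thu: in 5:53 AM→5:50 AM, out 12:08 PM→12:10 PM; 6 h 20 min − 45 min = 5 h 35 min
Total credited: 24 h 45 min.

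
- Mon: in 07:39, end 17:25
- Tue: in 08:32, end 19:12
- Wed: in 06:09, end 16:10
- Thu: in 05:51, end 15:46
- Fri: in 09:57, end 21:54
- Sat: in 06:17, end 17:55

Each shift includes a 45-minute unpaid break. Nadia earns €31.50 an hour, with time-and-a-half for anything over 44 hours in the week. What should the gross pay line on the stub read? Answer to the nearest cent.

Mon: 07:39–17:25 = 9 h 46 min; less 45 min break → 9 h 1 min
Tue: 08:32–19:12 = 10 h 40 min; less 45 min break → 9 h 55 min
Wed: 06:09–16:10 = 10 h 1 min; less 45 min break → 9 h 16 min
Thu: 05:51–15:46 = 9 h 55 min; less 45 min break → 9 h 10 min
Fri: 09:57–21:54 = 11 h 57 min; less 45 min break → 11 h 12 min
Sat: 06:17–17:55 = 11 h 38 min; less 45 min break → 10 h 53 min
Total worked: 59 h 27 min = 3567 min.
Regular 44 h 0 min = 2640 min at €31.50/h; overtime 15 h 27 min = 927 min at €47.25/h.
Pay = (2640 × €31.50 + 927 × €47.25) ÷ 60 = €2116.01.

€2116.01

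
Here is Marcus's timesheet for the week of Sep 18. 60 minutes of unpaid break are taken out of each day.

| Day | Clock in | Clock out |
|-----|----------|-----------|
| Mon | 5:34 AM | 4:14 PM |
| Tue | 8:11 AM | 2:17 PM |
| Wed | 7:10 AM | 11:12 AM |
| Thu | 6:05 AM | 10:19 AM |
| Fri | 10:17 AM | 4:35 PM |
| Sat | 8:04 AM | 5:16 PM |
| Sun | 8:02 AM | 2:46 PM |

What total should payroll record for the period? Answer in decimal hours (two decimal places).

Mon: 5:34 AM–4:14 PM = 10 h 40 min; less 60 min break → 9 h 40 min
Tue: 8:11 AM–2:17 PM = 6 h 6 min; less 60 min break → 5 h 6 min
Wed: 7:10 AM–11:12 AM = 4 h 2 min; less 60 min break → 3 h 2 min
Thu: 6:05 AM–10:19 AM = 4 h 14 min; less 60 min break → 3 h 14 min
Fri: 10:17 AM–4:35 PM = 6 h 18 min; less 60 min break → 5 h 18 min
Sat: 8:04 AM–5:16 PM = 9 h 12 min; less 60 min break → 8 h 12 min
Sun: 8:02 AM–2:46 PM = 6 h 44 min; less 60 min break → 5 h 44 min
Total: 9 h 40 min + 5 h 6 min + 3 h 2 min + 3 h 14 min + 5 h 18 min + 8 h 12 min + 5 h 44 min = 40 h 16 min.

40.27 hours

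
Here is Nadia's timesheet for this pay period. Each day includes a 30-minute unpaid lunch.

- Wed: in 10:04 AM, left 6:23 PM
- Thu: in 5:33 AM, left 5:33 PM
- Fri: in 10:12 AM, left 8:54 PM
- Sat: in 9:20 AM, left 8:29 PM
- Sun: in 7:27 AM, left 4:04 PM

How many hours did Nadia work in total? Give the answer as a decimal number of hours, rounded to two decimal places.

48.28 hours

Wed: 10:04 AM–6:23 PM = 8 h 19 min; less 30 min break → 7 h 49 min
Thu: 5:33 AM–5:33 PM = 12 h 0 min; less 30 min break → 11 h 30 min
Fri: 10:12 AM–8:54 PM = 10 h 42 min; less 30 min break → 10 h 12 min
Sat: 9:20 AM–8:29 PM = 11 h 9 min; less 30 min break → 10 h 39 min
Sun: 7:27 AM–4:04 PM = 8 h 37 min; less 30 min break → 8 h 7 min
Total: 7 h 49 min + 11 h 30 min + 10 h 12 min + 10 h 39 min + 8 h 7 min = 48 h 17 min.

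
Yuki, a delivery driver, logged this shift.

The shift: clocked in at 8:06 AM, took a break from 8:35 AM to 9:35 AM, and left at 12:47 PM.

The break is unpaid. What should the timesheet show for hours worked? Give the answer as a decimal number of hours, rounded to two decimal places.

The shift: 8:06 AM–12:47 PM = 4 h 41 min; less 60 min break → 3 h 41 min

3.68 hours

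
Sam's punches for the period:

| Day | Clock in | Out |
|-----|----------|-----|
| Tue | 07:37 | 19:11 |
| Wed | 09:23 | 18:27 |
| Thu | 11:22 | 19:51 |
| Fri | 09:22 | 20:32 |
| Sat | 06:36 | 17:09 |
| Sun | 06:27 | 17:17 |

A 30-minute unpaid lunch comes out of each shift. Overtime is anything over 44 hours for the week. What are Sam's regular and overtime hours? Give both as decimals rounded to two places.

Regular 44.00 hours, overtime 14.67 hours

Tue: 07:37–19:11 = 11 h 34 min; less 30 min break → 11 h 4 min
Wed: 09:23–18:27 = 9 h 4 min; less 30 min break → 8 h 34 min
Thu: 11:22–19:51 = 8 h 29 min; less 30 min break → 7 h 59 min
Fri: 09:22–20:32 = 11 h 10 min; less 30 min break → 10 h 40 min
Sat: 06:36–17:09 = 10 h 33 min; less 30 min break → 10 h 3 min
Sun: 06:27–17:17 = 10 h 50 min; less 30 min break → 10 h 20 min
Total worked: 58 h 40 min = 58.67 h.
Threshold 44 h → overtime 14 h 40 min, regular 44 h 0 min.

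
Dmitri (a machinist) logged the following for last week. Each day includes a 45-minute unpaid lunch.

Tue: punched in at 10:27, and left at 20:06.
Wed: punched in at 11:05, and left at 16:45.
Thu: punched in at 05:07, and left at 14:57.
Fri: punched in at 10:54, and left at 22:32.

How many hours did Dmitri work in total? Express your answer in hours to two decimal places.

33.78 hours

Tue: 10:27–20:06 = 9 h 39 min; less 45 min break → 8 h 54 min
Wed: 11:05–16:45 = 5 h 40 min; less 45 min break → 4 h 55 min
Thu: 05:07–14:57 = 9 h 50 min; less 45 min break → 9 h 5 min
Fri: 10:54–22:32 = 11 h 38 min; less 45 min break → 10 h 53 min
Total: 8 h 54 min + 4 h 55 min + 9 h 5 min + 10 h 53 min = 33 h 47 min.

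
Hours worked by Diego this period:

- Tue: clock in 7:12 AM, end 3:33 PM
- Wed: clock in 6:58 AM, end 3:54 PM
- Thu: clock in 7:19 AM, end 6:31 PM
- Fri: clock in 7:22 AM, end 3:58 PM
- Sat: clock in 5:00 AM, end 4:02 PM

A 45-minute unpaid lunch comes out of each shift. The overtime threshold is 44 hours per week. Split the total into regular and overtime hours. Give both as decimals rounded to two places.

Tue: 7:12 AM–3:33 PM = 8 h 21 min; less 45 min break → 7 h 36 min
Wed: 6:58 AM–3:54 PM = 8 h 56 min; less 45 min break → 8 h 11 min
Thu: 7:19 AM–6:31 PM = 11 h 12 min; less 45 min break → 10 h 27 min
Fri: 7:22 AM–3:58 PM = 8 h 36 min; less 45 min break → 7 h 51 min
Sat: 5:00 AM–4:02 PM = 11 h 2 min; less 45 min break → 10 h 17 min
Total worked: 44 h 22 min = 44.37 h.
Threshold 44 h → overtime 0 h 22 min, regular 44 h 0 min.

Regular 44.00 hours, overtime 0.37 hours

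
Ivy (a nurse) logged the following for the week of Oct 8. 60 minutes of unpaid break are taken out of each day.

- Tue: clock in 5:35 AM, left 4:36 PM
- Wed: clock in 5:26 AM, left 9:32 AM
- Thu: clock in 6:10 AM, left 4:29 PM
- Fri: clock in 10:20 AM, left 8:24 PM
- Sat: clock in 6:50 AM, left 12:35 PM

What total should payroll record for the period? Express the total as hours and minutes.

Tue: 5:35 AM–4:36 PM = 11 h 1 min; less 60 min break → 10 h 1 min
Wed: 5:26 AM–9:32 AM = 4 h 6 min; less 60 min break → 3 h 6 min
Thu: 6:10 AM–4:29 PM = 10 h 19 min; less 60 min break → 9 h 19 min
Fri: 10:20 AM–8:24 PM = 10 h 4 min; less 60 min break → 9 h 4 min
Sat: 6:50 AM–12:35 PM = 5 h 45 min; less 60 min break → 4 h 45 min
Total: 10 h 1 min + 3 h 6 min + 9 h 19 min + 9 h 4 min + 4 h 45 min = 36 h 15 min.

36 h 15 min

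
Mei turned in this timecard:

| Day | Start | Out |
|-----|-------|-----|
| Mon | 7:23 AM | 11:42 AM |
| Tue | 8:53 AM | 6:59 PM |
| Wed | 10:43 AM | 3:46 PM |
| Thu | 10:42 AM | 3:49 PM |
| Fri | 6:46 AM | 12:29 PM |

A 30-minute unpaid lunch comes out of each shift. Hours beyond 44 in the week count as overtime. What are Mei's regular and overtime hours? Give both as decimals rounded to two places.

Regular 27.80 hours, overtime 0.00 hours

Mon: 7:23 AM–11:42 AM = 4 h 19 min; less 30 min break → 3 h 49 min
Tue: 8:53 AM–6:59 PM = 10 h 6 min; less 30 min break → 9 h 36 min
Wed: 10:43 AM–3:46 PM = 5 h 3 min; less 30 min break → 4 h 33 min
Thu: 10:42 AM–3:49 PM = 5 h 7 min; less 30 min break → 4 h 37 min
Fri: 6:46 AM–12:29 PM = 5 h 43 min; less 30 min break → 5 h 13 min
Total worked: 27 h 48 min = 27.80 h.
Threshold 44 h → overtime 0 h 0 min, regular 27 h 48 min.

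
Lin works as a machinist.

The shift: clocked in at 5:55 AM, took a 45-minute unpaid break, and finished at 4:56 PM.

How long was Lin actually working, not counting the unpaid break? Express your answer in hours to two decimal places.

10.27 hours

The shift: 5:55 AM–4:56 PM = 11 h 1 min; less 45 min break → 10 h 16 min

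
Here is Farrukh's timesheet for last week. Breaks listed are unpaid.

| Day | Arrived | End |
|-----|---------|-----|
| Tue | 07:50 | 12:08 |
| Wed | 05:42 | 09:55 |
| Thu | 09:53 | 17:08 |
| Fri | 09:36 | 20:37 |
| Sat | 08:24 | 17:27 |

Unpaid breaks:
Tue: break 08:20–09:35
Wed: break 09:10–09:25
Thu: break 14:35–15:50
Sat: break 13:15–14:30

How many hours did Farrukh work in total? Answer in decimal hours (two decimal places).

Tue: 07:50–12:08 = 4 h 18 min; less 75 min break → 3 h 3 min
Wed: 05:42–09:55 = 4 h 13 min; less 15 min break → 3 h 58 min
Thu: 09:53–17:08 = 7 h 15 min; less 75 min break → 6 h 0 min
Fri: 09:36–20:37 = 11 h 1 min
Sat: 08:24–17:27 = 9 h 3 min; less 75 min break → 7 h 48 min
Total: 3 h 3 min + 3 h 58 min + 6 h 0 min + 11 h 1 min + 7 h 48 min = 31 h 50 min.

31.83 hours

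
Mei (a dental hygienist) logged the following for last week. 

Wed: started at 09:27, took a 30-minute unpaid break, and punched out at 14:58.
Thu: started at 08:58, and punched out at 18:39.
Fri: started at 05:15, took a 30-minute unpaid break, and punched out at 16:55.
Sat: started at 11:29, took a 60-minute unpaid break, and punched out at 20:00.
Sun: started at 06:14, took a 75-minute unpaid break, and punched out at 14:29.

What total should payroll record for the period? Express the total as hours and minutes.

40 h 23 min

Wed: 09:27–14:58 = 5 h 31 min; less 30 min break → 5 h 1 min
Thu: 08:58–18:39 = 9 h 41 min
Fri: 05:15–16:55 = 11 h 40 min; less 30 min break → 11 h 10 min
Sat: 11:29–20:00 = 8 h 31 min; less 60 min break → 7 h 31 min
Sun: 06:14–14:29 = 8 h 15 min; less 75 min break → 7 h 0 min
Total: 5 h 1 min + 9 h 41 min + 11 h 10 min + 7 h 31 min + 7 h 0 min = 40 h 23 min.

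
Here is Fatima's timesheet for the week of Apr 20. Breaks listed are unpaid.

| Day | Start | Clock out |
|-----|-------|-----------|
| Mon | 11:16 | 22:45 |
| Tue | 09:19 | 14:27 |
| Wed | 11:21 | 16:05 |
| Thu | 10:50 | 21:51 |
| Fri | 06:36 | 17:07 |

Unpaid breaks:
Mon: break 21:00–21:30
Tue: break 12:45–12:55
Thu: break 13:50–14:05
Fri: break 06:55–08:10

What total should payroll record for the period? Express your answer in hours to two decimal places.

Mon: 11:16–22:45 = 11 h 29 min; less 30 min break → 10 h 59 min
Tue: 09:19–14:27 = 5 h 8 min; less 10 min break → 4 h 58 min
Wed: 11:21–16:05 = 4 h 44 min
Thu: 10:50–21:51 = 11 h 1 min; less 15 min break → 10 h 46 min
Fri: 06:36–17:07 = 10 h 31 min; less 75 min break → 9 h 16 min
Total: 10 h 59 min + 4 h 58 min + 4 h 44 min + 10 h 46 min + 9 h 16 min = 40 h 43 min.

40.72 hours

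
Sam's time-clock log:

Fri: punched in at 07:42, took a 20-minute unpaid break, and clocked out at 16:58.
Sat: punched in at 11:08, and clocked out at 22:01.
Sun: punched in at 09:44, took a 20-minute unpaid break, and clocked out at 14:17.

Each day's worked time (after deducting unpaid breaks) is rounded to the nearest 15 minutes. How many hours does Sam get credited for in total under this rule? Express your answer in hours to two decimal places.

24.25 hours

Fri: 07:42–16:58 = 9 h 16 min − 20 min = 8 h 56 min → rounds to 9 h 0 min
Sat: 11:08–22:01 = 10 h 53 min → rounds to 11 h 0 min
Sun: 09:44–14:17 = 4 h 33 min − 20 min = 4 h 13 min → rounds to 4 h 15 min
Total credited: 24 h 15 min.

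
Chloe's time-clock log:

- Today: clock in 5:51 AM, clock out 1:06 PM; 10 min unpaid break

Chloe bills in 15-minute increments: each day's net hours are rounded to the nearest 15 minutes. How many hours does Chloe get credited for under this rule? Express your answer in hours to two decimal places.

Today: 5:51 AM–1:06 PM = 7 h 15 min − 10 min = 7 h 5 min → rounds to 7 h 0 min

7.00 hours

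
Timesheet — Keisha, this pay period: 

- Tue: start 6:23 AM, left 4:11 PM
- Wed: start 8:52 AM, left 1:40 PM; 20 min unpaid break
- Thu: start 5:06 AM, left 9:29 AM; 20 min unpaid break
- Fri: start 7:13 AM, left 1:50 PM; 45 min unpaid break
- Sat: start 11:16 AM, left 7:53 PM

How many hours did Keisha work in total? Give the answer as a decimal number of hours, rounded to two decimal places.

32.80 hours

Tue: 6:23 AM–4:11 PM = 9 h 48 min
Wed: 8:52 AM–1:40 PM = 4 h 48 min; less 20 min break → 4 h 28 min
Thu: 5:06 AM–9:29 AM = 4 h 23 min; less 20 min break → 4 h 3 min
Fri: 7:13 AM–1:50 PM = 6 h 37 min; less 45 min break → 5 h 52 min
Sat: 11:16 AM–7:53 PM = 8 h 37 min
Total: 9 h 48 min + 4 h 28 min + 4 h 3 min + 5 h 52 min + 8 h 37 min = 32 h 48 min.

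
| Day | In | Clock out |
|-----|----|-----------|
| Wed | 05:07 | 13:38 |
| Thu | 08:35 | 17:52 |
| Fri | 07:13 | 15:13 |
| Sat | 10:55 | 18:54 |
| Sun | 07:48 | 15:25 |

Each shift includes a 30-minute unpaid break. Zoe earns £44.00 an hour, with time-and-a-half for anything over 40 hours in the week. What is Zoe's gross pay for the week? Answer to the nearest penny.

Wed: 05:07–13:38 = 8 h 31 min; less 30 min break → 8 h 1 min
Thu: 08:35–17:52 = 9 h 17 min; less 30 min break → 8 h 47 min
Fri: 07:13–15:13 = 8 h 0 min; less 30 min break → 7 h 30 min
Sat: 10:55–18:54 = 7 h 59 min; less 30 min break → 7 h 29 min
Sun: 07:48–15:25 = 7 h 37 min; less 30 min break → 7 h 7 min
Total worked: 38 h 54 min = 2334 min.
Regular 38 h 54 min = 2334 min at £44.00/h; overtime 0 h 0 min = 0 min at £66.00/h.
Pay = (2334 × £44.00 + 0 × £66.00) ÷ 60 = £1711.60.

£1711.60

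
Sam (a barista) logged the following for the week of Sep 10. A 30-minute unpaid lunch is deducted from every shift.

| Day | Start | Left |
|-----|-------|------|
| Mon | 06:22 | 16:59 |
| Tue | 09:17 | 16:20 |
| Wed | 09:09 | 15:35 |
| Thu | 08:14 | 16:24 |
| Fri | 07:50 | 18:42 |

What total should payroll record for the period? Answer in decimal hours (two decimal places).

40.63 hours

Mon: 06:22–16:59 = 10 h 37 min; less 30 min break → 10 h 7 min
Tue: 09:17–16:20 = 7 h 3 min; less 30 min break → 6 h 33 min
Wed: 09:09–15:35 = 6 h 26 min; less 30 min break → 5 h 56 min
Thu: 08:14–16:24 = 8 h 10 min; less 30 min break → 7 h 40 min
Fri: 07:50–18:42 = 10 h 52 min; less 30 min break → 10 h 22 min
Total: 10 h 7 min + 6 h 33 min + 5 h 56 min + 7 h 40 min + 10 h 22 min = 40 h 38 min.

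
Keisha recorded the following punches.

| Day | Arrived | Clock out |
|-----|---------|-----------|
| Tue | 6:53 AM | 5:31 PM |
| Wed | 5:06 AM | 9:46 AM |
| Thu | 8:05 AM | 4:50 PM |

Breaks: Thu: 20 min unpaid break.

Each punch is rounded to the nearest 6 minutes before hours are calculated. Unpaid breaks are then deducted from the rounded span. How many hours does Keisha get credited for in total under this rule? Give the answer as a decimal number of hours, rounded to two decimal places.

Tue: in 6:53 AM→6:54 AM, out 5:31 PM→5:30 PM; 10 h 36 min
Wed: in 5:06 AM→5:06 AM, out 9:46 AM→9:48 AM; 4 h 42 min
Thu: in 8:05 AM→8:06 AM, out 4:50 PM→4:48 PM; 8 h 42 min − 20 min = 8 h 22 min
Total credited: 23 h 40 min.

23.67 hours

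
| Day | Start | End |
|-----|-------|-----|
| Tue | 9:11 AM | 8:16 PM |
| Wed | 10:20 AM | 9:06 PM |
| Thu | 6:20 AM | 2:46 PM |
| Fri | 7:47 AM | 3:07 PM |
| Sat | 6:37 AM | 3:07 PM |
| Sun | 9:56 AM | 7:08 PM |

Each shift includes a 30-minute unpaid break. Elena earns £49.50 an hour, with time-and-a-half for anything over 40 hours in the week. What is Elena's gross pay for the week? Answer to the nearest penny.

£2894.51

Tue: 9:11 AM–8:16 PM = 11 h 5 min; less 30 min break → 10 h 35 min
Wed: 10:20 AM–9:06 PM = 10 h 46 min; less 30 min break → 10 h 16 min
Thu: 6:20 AM–2:46 PM = 8 h 26 min; less 30 min break → 7 h 56 min
Fri: 7:47 AM–3:07 PM = 7 h 20 min; less 30 min break → 6 h 50 min
Sat: 6:37 AM–3:07 PM = 8 h 30 min; less 30 min break → 8 h 0 min
Sun: 9:56 AM–7:08 PM = 9 h 12 min; less 30 min break → 8 h 42 min
Total worked: 52 h 19 min = 3139 min.
Regular 40 h 0 min = 2400 min at £49.50/h; overtime 12 h 19 min = 739 min at £74.25/h.
Pay = (2400 × £49.50 + 739 × £74.25) ÷ 60 = £2894.51.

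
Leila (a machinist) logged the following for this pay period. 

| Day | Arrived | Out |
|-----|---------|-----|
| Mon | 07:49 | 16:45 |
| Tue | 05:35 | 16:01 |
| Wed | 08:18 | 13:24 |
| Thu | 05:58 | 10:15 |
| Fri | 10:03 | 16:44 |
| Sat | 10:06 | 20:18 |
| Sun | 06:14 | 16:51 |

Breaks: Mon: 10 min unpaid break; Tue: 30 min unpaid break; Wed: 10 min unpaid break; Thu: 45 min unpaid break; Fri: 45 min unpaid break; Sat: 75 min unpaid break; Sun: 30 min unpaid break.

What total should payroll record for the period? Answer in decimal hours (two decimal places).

Mon: 07:49–16:45 = 8 h 56 min; less 10 min break → 8 h 46 min
Tue: 05:35–16:01 = 10 h 26 min; less 30 min break → 9 h 56 min
Wed: 08:18–13:24 = 5 h 6 min; less 10 min break → 4 h 56 min
Thu: 05:58–10:15 = 4 h 17 min; less 45 min break → 3 h 32 min
Fri: 10:03–16:44 = 6 h 41 min; less 45 min break → 5 h 56 min
Sat: 10:06–20:18 = 10 h 12 min; less 75 min break → 8 h 57 min
Sun: 06:14–16:51 = 10 h 37 min; less 30 min break → 10 h 7 min
Total: 8 h 46 min + 9 h 56 min + 4 h 56 min + 3 h 32 min + 5 h 56 min + 8 h 57 min + 10 h 7 min = 52 h 10 min.

52.17 hours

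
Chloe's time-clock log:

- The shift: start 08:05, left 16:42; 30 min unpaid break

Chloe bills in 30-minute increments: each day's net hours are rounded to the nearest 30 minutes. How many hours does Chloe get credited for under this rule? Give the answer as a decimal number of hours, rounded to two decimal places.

The shift: 08:05–16:42 = 8 h 37 min − 30 min = 8 h 7 min → rounds to 8 h 0 min

8.00 hours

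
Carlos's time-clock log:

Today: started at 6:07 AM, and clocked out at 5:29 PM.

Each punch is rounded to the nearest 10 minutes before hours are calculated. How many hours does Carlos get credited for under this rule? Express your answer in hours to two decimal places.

11.33 hours

Today: in 6:07 AM→6:10 AM, out 5:29 PM→5:30 PM; 11 h 20 min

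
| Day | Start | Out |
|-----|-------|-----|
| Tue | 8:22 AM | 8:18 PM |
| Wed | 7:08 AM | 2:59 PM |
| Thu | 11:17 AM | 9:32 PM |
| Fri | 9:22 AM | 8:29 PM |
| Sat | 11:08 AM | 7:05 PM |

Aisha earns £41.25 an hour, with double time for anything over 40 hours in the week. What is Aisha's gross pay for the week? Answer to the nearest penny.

Tue: 8:22 AM–8:18 PM = 11 h 56 min
Wed: 7:08 AM–2:59 PM = 7 h 51 min
Thu: 11:17 AM–9:32 PM = 10 h 15 min
Fri: 9:22 AM–8:29 PM = 11 h 7 min
Sat: 11:08 AM–7:05 PM = 7 h 57 min
Total worked: 49 h 6 min = 2946 min.
Regular 40 h 0 min = 2400 min at £41.25/h; overtime 9 h 6 min = 546 min at £82.50/h.
Pay = (2400 × £41.25 + 546 × £82.50) ÷ 60 = £2400.75.

£2400.75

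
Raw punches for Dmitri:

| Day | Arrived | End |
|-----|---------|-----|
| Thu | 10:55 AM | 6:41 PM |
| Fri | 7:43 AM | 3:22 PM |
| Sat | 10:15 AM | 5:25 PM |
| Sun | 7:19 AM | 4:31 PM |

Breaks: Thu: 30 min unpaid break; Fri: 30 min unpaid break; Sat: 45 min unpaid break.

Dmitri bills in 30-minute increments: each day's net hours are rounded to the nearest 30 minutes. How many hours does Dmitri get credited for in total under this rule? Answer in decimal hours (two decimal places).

Thu: 10:55 AM–6:41 PM = 7 h 46 min − 30 min = 7 h 16 min → rounds to 7 h 30 min
Fri: 7:43 AM–3:22 PM = 7 h 39 min − 30 min = 7 h 9 min → rounds to 7 h 0 min
Sat: 10:15 AM–5:25 PM = 7 h 10 min − 45 min = 6 h 25 min → rounds to 6 h 30 min
Sun: 7:19 AM–4:31 PM = 9 h 12 min → rounds to 9 h 0 min
Total credited: 30 h 0 min.

30.00 hours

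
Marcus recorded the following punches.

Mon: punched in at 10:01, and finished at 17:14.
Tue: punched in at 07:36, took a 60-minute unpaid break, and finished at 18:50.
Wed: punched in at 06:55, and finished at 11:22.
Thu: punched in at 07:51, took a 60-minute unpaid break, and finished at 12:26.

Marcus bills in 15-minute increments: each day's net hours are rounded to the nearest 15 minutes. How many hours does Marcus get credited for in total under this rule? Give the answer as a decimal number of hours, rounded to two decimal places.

Mon: 10:01–17:14 = 7 h 13 min → rounds to 7 h 15 min
Tue: 07:36–18:50 = 11 h 14 min − 60 min = 10 h 14 min → rounds to 10 h 15 min
Wed: 06:55–11:22 = 4 h 27 min → rounds to 4 h 30 min
Thu: 07:51–12:26 = 4 h 35 min − 60 min = 3 h 35 min → rounds to 3 h 30 min
Total credited: 25 h 30 min.

25.50 hours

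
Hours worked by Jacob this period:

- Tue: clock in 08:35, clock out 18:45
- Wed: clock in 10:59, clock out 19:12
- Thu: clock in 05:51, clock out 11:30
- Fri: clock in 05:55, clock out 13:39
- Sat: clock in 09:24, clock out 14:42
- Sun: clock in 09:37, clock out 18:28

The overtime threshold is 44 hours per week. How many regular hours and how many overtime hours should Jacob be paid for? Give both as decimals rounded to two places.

Tue: 08:35–18:45 = 10 h 10 min
Wed: 10:59–19:12 = 8 h 13 min
Thu: 05:51–11:30 = 5 h 39 min
Fri: 05:55–13:39 = 7 h 44 min
Sat: 09:24–14:42 = 5 h 18 min
Sun: 09:37–18:28 = 8 h 51 min
Total worked: 45 h 55 min = 45.92 h.
Threshold 44 h → overtime 1 h 55 min, regular 44 h 0 min.

Regular 44.00 hours, overtime 1.92 hours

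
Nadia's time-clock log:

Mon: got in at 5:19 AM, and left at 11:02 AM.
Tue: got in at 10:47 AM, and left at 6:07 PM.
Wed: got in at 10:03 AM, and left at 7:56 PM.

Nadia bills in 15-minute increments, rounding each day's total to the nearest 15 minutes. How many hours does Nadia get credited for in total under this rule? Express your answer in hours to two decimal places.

23.00 hours

Mon: 5:19 AM–11:02 AM = 5 h 43 min → rounds to 5 h 45 min
Tue: 10:47 AM–6:07 PM = 7 h 20 min → rounds to 7 h 15 min
Wed: 10:03 AM–7:56 PM = 9 h 53 min → rounds to 10 h 0 min
Total credited: 23 h 0 min.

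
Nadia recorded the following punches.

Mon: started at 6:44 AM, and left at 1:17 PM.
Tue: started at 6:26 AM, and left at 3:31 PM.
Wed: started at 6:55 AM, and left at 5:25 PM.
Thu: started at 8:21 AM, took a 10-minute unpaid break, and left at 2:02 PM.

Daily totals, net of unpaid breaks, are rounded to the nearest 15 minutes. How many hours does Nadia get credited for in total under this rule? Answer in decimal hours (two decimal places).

31.50 hours

Mon: 6:44 AM–1:17 PM = 6 h 33 min → rounds to 6 h 30 min
Tue: 6:26 AM–3:31 PM = 9 h 5 min → rounds to 9 h 0 min
Wed: 6:55 AM–5:25 PM = 10 h 30 min → rounds to 10 h 30 min
Thu: 8:21 AM–2:02 PM = 5 h 41 min − 10 min = 5 h 31 min → rounds to 5 h 30 min
Total credited: 31 h 30 min.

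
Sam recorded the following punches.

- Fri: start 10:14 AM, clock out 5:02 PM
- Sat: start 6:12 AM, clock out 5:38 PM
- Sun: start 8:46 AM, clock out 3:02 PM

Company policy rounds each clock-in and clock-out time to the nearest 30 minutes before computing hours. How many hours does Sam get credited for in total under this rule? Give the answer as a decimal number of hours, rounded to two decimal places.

24.50 hours

Fri: in 10:14 AM→10:00 AM, out 5:02 PM→5:00 PM; 7 h 0 min
Sat: in 6:12 AM→6:00 AM, out 5:38 PM→5:30 PM; 11 h 30 min
Sun: in 8:46 AM→9:00 AM, out 3:02 PM→3:00 PM; 6 h 0 min
Total credited: 24 h 30 min.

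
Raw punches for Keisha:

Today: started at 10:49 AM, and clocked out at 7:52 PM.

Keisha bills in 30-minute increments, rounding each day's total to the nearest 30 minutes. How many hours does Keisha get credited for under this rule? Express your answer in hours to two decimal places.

Today: 10:49 AM–7:52 PM = 9 h 3 min → rounds to 9 h 0 min

9.00 hours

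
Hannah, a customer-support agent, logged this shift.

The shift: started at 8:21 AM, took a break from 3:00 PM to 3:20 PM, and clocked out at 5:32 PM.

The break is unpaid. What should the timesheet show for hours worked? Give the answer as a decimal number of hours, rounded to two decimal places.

8.85 hours

The shift: 8:21 AM–5:32 PM = 9 h 11 min; less 20 min break → 8 h 51 min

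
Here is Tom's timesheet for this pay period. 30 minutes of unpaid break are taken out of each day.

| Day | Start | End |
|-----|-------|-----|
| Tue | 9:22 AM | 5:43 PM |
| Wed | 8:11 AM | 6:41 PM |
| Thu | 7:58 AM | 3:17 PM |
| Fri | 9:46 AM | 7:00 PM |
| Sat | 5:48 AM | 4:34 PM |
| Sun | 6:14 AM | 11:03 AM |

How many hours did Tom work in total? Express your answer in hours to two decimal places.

47.98 hours

Tue: 9:22 AM–5:43 PM = 8 h 21 min; less 30 min break → 7 h 51 min
Wed: 8:11 AM–6:41 PM = 10 h 30 min; less 30 min break → 10 h 0 min
Thu: 7:58 AM–3:17 PM = 7 h 19 min; less 30 min break → 6 h 49 min
Fri: 9:46 AM–7:00 PM = 9 h 14 min; less 30 min break → 8 h 44 min
Sat: 5:48 AM–4:34 PM = 10 h 46 min; less 30 min break → 10 h 16 min
Sun: 6:14 AM–11:03 AM = 4 h 49 min; less 30 min break → 4 h 19 min
Total: 7 h 51 min + 10 h 0 min + 6 h 49 min + 8 h 44 min + 10 h 16 min + 4 h 19 min = 47 h 59 min.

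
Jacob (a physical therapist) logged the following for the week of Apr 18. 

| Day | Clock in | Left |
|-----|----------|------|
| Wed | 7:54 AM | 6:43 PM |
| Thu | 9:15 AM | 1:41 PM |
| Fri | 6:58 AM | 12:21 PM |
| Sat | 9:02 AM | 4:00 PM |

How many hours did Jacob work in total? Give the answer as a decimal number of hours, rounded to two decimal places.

27.60 hours

Wed: 7:54 AM–6:43 PM = 10 h 49 min
Thu: 9:15 AM–1:41 PM = 4 h 26 min
Fri: 6:58 AM–12:21 PM = 5 h 23 min
Sat: 9:02 AM–4:00 PM = 6 h 58 min
Total: 10 h 49 min + 4 h 26 min + 5 h 23 min + 6 h 58 min = 27 h 36 min.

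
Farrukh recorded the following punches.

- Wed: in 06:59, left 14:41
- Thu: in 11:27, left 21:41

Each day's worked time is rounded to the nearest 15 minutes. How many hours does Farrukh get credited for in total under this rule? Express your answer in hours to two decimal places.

Wed: 06:59–14:41 = 7 h 42 min → rounds to 7 h 45 min
Thu: 11:27–21:41 = 10 h 14 min → rounds to 10 h 15 min
Total credited: 18 h 0 min.

18.00 hours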